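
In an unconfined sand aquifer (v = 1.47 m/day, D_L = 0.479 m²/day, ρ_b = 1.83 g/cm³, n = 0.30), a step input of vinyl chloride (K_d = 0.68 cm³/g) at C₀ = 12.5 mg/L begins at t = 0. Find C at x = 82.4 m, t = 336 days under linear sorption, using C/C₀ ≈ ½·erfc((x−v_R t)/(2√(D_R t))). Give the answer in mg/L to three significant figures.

12.0 mg/L

Retardation factor R = 1 + ρ_b·K_d/n = 1 + 1.83 × 0.68/0.30 = 5.148.
Sorption retards both mechanisms: v_R = v/R = 0.2855 m/day, D_R = D/R = 0.09305 m²/day.
v_R·t = 0.2855 × 336 = 95.928 m; 2√(D_R t) = 11.18 m; argument = (82.4 − 95.928)/11.18 = -1.210.
C = C₀ × ½·erfc(-1.210) = 12.5 × 0.9565 = 12.0 mg/L.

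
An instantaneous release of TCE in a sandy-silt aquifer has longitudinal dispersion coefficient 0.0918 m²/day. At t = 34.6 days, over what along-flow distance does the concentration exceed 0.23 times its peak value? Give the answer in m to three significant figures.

The plume is Gaussian with σ = √(2Dt) = √(2 × 0.0918 × 34.6) = 2.520 m.
C/C_peak = exp(−Δx²/(2σ²)) = 0.23 ⇒ Δx = σ·√(−2 ln 0.23) = 2.520 × 1.714 = 4.319 m.
Width = 2Δx = 8.64 m.

8.64 m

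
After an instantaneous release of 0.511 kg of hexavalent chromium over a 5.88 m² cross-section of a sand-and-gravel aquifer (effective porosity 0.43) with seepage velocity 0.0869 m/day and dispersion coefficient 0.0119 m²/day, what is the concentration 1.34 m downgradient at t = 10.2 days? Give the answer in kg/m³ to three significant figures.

0.107 kg/m³

For an instantaneous plane source, C(x,t) = M/(n_e·A·√(4πDt)) · exp(−(x−vt)²/(4Dt)), with n_e·A the pore (flow) area.
Plume center vt = 0.0869 × 10.2 = 0.88638 m, so the well at 1.34 m is 0.45362 m downgradient of the peak.
√(4πDt) = 1.235 m, giving peak height M/(n_e·A·√(4πDt)) = 0.511/(0.43 × 5.88 × 1.235) = 0.1636 kg/m³.
(x−vt)²/(4Dt) = (0.45362)²/(4 × 0.0119 × 10.2) = 0.4238; exp(−0.4238) = 0.6546.
C = 0.1636 × 0.6546 = 0.107 kg/m³.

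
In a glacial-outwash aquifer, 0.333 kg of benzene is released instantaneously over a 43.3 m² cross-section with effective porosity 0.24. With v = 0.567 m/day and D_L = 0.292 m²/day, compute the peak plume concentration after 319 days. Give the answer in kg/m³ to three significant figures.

The peak of an instantaneous 1D plume sits at x = vt; there the Gaussian factor is 1 and C_max = M/(n_e·A·√(4πDt)), where n_e·A is the pore area the mass is dissolved in.
√(4πDt) = √(4π × 0.292 × 319) = 34.21 m, so C_max = 0.333/(0.24 × 43.3 × 34.21) = 0.000937 kg/m³.

0.000937 kg/m³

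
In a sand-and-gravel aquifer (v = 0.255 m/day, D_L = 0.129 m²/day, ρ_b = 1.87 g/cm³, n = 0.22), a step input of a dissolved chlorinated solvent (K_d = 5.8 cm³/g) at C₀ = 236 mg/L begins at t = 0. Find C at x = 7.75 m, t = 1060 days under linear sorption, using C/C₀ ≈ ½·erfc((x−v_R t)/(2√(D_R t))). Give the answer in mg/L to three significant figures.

36.4 mg/L

Retardation factor R = 1 + ρ_b·K_d/n = 1 + 1.87 × 5.8/0.22 = 50.30.
Sorption retards both mechanisms: v_R = v/R = 0.005070 m/day, D_R = D/R = 0.002565 m²/day.
v_R·t = 0.005070 × 1060 = 5.3742 m; 2√(D_R t) = 3.298 m; argument = (7.75 − 5.3742)/3.298 = 0.7204.
C = C₀ × ½·erfc(0.7204) = 236 × 0.1541 = 36.4 mg/L.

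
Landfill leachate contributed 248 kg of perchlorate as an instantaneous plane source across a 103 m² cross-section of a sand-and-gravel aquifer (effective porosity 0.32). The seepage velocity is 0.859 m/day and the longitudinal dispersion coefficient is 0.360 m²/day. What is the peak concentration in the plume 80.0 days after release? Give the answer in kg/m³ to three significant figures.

The peak of an instantaneous 1D plume sits at x = vt; there the Gaussian factor is 1 and C_max = M/(n_e·A·√(4πDt)), where n_e·A is the pore area the mass is dissolved in.
√(4πDt) = √(4π × 0.360 × 80.0) = 19.02 m, so C_max = 248/(0.32 × 103 × 19.02) = 0.396 kg/m³.

0.396 kg/m³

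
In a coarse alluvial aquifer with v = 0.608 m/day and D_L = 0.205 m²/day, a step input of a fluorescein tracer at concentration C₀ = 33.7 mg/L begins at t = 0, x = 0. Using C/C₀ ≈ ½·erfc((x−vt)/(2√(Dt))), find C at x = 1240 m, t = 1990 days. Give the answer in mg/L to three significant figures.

4.93 mg/L

For a continuous step input, C/C₀ ≈ ½·erfc((x−vt)/(2√(Dt))).
vt = 0.608 × 1990 = 1209.92 m and 2√(Dt) = 2√(0.205 × 1990) = 40.40 m.
Argument (x−vt)/(2√(Dt)) = (1240 − 1209.92)/40.40 = 0.7446; ½·erfc(0.7446) = 0.1462.
C = 33.7 × 0.1462 = 4.93 mg/L.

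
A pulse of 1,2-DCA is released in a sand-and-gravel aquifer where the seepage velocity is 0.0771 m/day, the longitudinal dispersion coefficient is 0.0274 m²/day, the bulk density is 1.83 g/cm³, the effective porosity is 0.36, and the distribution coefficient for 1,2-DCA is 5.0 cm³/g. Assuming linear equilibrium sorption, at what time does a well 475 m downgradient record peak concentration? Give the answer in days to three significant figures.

Retardation factor R = 1 + ρ_b·K_d/n = 1 + 1.83 × 5.0/0.36 = 26.42.
Sorption retards both mechanisms: v_R = v/R = 0.002918 m/day, D_R = D/R = 0.001037 m²/day.
Peak time from v_R²t² + 2D_R t − x² = 0: t = (√(D_R² + v_R²x²) − D_R)/v_R².
√(D_R² + v_R²x²) = √(0.001037² + 0.002918² × 475²) = 1.386; v_R² = 8.515e-06.
t = (1.386 − 0.001037)/8.515e-06 = 163000 days.

163000 days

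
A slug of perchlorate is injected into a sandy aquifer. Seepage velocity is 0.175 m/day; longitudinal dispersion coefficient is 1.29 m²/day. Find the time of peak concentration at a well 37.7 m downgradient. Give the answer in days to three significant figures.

For the 1D instantaneous-source solution, setting ∂C/∂t = 0 at fixed x gives v²t² + 2Dt − x² = 0, so t = (√(D² + v²x²) − D)/v².
√(D² + v²x²) = √(1.29² + 0.175² × 37.7²) = 6.722; v² = 0.030625.
t = (6.722 − 1.29)/0.030625 = 177 days (vs. the pure-advection estimate x/v = 215 d).

177 days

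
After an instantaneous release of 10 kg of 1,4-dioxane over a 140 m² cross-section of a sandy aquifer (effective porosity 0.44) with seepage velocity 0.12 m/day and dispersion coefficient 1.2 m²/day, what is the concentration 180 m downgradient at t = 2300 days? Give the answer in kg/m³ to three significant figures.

0.000378 kg/m³

For an instantaneous plane source, C(x,t) = M/(n_e·A·√(4πDt)) · exp(−(x−vt)²/(4Dt)), with n_e·A the pore (flow) area.
Plume center vt = 0.12 × 2300 = 276 m, so the well at 180 m is 96 m upgradient of the peak.
√(4πDt) = 186.2 m, giving peak height M/(n_e·A·√(4πDt)) = 10/(0.44 × 140 × 186.2) = 0.0008718 kg/m³.
(x−vt)²/(4Dt) = (-96)²/(4 × 1.2 × 2300) = 0.8348; exp(−0.8348) = 0.4340.
C = 0.0008718 × 0.4340 = 0.000378 kg/m³.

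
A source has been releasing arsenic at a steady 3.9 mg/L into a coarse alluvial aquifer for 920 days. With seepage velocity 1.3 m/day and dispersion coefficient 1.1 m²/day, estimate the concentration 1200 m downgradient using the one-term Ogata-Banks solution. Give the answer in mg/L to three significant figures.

1.81 mg/L

For a continuous step input, C/C₀ ≈ ½·erfc((x−vt)/(2√(Dt))).
vt = 1.3 × 920 = 1196 m and 2√(Dt) = 2√(1.1 × 920) = 63.62 m.
Argument (x−vt)/(2√(Dt)) = (1200 − 1196)/63.62 = 0.06287; ½·erfc(0.06287) = 0.4646.
C = 3.9 × 0.4646 = 1.81 mg/L.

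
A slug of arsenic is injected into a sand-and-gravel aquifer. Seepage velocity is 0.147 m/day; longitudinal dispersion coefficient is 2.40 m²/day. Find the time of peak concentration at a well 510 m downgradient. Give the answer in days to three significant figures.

For the 1D instantaneous-source solution, setting ∂C/∂t = 0 at fixed x gives v²t² + 2Dt − x² = 0, so t = (√(D² + v²x²) − D)/v².
√(D² + v²x²) = √(2.40² + 0.147² × 510²) = 75.01; v² = 0.021609.
t = (75.01 − 2.40)/0.021609 = 3360 days (vs. the pure-advection estimate x/v = 3470 d).

3360 days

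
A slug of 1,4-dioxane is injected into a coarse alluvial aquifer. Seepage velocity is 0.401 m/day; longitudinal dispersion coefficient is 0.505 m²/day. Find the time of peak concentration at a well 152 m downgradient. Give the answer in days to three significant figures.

For the 1D instantaneous-source solution, setting ∂C/∂t = 0 at fixed x gives v²t² + 2Dt − x² = 0, so t = (√(D² + v²x²) − D)/v².
√(D² + v²x²) = √(0.505² + 0.401² × 152²) = 60.95; v² = 0.160801.
t = (60.95 − 0.505)/0.160801 = 376 days (vs. the pure-advection estimate x/v = 379 d).

376 days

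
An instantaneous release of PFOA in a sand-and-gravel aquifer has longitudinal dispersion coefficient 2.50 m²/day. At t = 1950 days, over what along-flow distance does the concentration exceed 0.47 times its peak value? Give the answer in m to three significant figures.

243 m

The plume is Gaussian with σ = √(2Dt) = √(2 × 2.50 × 1950) = 98.74 m.
C/C_peak = exp(−Δx²/(2σ²)) = 0.47 ⇒ Δx = σ·√(−2 ln 0.47) = 98.74 × 1.229 = 121.4 m.
Width = 2Δx = 243 m.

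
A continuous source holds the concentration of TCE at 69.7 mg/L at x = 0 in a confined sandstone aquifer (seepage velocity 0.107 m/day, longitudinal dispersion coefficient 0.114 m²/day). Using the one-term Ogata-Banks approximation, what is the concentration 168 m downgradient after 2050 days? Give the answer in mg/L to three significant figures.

69.1 mg/L

For a continuous step input, C/C₀ ≈ ½·erfc((x−vt)/(2√(Dt))).
vt = 0.107 × 2050 = 219.35 m and 2√(Dt) = 2√(0.114 × 2050) = 30.57 m.
Argument (x−vt)/(2√(Dt)) = (168 − 219.35)/30.57 = -1.680; ½·erfc(-1.680) = 0.9912.
C = 69.7 × 0.9912 = 69.1 mg/L.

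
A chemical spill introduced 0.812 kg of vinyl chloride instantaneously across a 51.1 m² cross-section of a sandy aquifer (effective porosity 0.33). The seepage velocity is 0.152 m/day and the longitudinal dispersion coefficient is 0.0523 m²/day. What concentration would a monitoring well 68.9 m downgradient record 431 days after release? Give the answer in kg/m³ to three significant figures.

For an instantaneous plane source, C(x,t) = M/(n_e·A·√(4πDt)) · exp(−(x−vt)²/(4Dt)), with n_e·A the pore (flow) area.
Plume center vt = 0.152 × 431 = 65.512 m, so the well at 68.9 m is 3.388 m downgradient of the peak.
√(4πDt) = 16.83 m, giving peak height M/(n_e·A·√(4πDt)) = 0.812/(0.33 × 51.1 × 16.83) = 0.002861 kg/m³.
(x−vt)²/(4Dt) = (3.388)²/(4 × 0.0523 × 431) = 0.1273; exp(−0.1273) = 0.8805.
C = 0.002861 × 0.8805 = 0.00252 kg/m³.

0.00252 kg/m³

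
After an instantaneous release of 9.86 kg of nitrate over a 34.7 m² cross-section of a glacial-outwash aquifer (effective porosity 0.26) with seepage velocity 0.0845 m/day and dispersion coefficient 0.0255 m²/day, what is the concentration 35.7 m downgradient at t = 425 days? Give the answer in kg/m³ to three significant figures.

For an instantaneous plane source, C(x,t) = M/(n_e·A·√(4πDt)) · exp(−(x−vt)²/(4Dt)), with n_e·A the pore (flow) area.
Plume center vt = 0.0845 × 425 = 35.9125 m, so the well at 35.7 m is 0.2125 m upgradient of the peak.
√(4πDt) = 11.67 m, giving peak height M/(n_e·A·√(4πDt)) = 9.86/(0.26 × 34.7 × 11.67) = 0.09365 kg/m³.
(x−vt)²/(4Dt) = (-0.2125)²/(4 × 0.0255 × 425) = 0.001042; exp(−0.001042) = 0.9990.
C = 0.09365 × 0.9990 = 0.0936 kg/m³.

0.0936 kg/m³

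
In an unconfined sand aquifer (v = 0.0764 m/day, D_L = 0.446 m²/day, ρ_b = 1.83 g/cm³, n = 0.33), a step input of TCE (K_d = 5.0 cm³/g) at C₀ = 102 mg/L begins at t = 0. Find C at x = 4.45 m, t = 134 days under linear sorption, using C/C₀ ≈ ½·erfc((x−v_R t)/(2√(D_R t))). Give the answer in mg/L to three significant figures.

Retardation factor R = 1 + ρ_b·K_d/n = 1 + 1.83 × 5.0/0.33 = 28.73.
Sorption retards both mechanisms: v_R = v/R = 0.002659 m/day, D_R = D/R = 0.01552 m²/day.
v_R·t = 0.002659 × 134 = 0.356306 m; 2√(D_R t) = 2.884 m; argument = (4.45 − 0.356306)/2.884 = 1.419.
C = C₀ × ½·erfc(1.419) = 102 × 0.02239 = 2.28 mg/L.

2.28 mg/L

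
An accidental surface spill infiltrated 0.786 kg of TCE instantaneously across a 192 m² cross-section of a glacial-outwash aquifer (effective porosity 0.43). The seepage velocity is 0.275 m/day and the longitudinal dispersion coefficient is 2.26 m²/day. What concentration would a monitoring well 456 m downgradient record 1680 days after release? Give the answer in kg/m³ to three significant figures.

4.35e-05 kg/m³

For an instantaneous plane source, C(x,t) = M/(n_e·A·√(4πDt)) · exp(−(x−vt)²/(4Dt)), with n_e·A the pore (flow) area.
Plume center vt = 0.275 × 1680 = 462 m, so the well at 456 m is 6 m upgradient of the peak.
√(4πDt) = 218.4 m, giving peak height M/(n_e·A·√(4πDt)) = 0.786/(0.43 × 192 × 218.4) = 4.359e-05 kg/m³.
(x−vt)²/(4Dt) = (-6)²/(4 × 2.26 × 1680) = 0.002370; exp(−0.002370) = 0.9976.
C = 4.359e-05 × 0.9976 = 4.35e-05 kg/m³.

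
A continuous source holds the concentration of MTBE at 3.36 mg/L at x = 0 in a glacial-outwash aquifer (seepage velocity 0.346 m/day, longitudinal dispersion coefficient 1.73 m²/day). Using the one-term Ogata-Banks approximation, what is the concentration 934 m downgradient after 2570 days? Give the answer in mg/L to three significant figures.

For a continuous step input, C/C₀ ≈ ½·erfc((x−vt)/(2√(Dt))).
vt = 0.346 × 2570 = 889.22 m and 2√(Dt) = 2√(1.73 × 2570) = 133.4 m.
Argument (x−vt)/(2√(Dt)) = (934 − 889.22)/133.4 = 0.3357; ½·erfc(0.3357) = 0.3175.
C = 3.36 × 0.3175 = 1.07 mg/L.

1.07 mg/L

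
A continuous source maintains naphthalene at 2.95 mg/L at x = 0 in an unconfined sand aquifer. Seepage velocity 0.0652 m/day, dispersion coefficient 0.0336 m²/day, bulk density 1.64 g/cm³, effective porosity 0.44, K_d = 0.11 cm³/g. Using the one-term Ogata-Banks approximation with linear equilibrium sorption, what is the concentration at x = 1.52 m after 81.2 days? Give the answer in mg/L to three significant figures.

Retardation factor R = 1 + ρ_b·K_d/n = 1 + 1.64 × 0.11/0.44 = 1.410.
Sorption retards both mechanisms: v_R = v/R = 0.04624 m/day, D_R = D/R = 0.02383 m²/day.
v_R·t = 0.04624 × 81.2 = 3.754688 m; 2√(D_R t) = 2.782 m; argument = (1.52 − 3.754688)/2.782 = -0.8033.
C = C₀ × ½·erfc(-0.8033) = 2.95 × 0.8720 = 2.57 mg/L.

2.57 mg/L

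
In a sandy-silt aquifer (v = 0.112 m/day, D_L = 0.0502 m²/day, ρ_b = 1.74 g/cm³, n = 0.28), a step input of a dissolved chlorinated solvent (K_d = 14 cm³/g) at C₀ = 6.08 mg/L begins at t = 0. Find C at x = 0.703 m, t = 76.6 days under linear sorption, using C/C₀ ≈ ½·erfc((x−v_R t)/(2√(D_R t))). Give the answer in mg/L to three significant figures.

Retardation factor R = 1 + ρ_b·K_d/n = 1 + 1.74 × 14/0.28 = 88.00.
Sorption retards both mechanisms: v_R = v/R = 0.001273 m/day, D_R = D/R = 0.0005705 m²/day.
v_R·t = 0.001273 × 76.6 = 0.0975118 m; 2√(D_R t) = 0.4181 m; argument = (0.703 − 0.0975118)/0.4181 = 1.448.
C = C₀ × ½·erfc(1.448) = 6.08 × 0.02029 = 0.123 mg/L.

0.123 mg/L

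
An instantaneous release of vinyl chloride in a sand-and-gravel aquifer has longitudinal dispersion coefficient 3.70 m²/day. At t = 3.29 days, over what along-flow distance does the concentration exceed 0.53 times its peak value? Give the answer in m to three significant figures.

11.1 m

The plume is Gaussian with σ = √(2Dt) = √(2 × 3.70 × 3.29) = 4.934 m.
C/C_peak = exp(−Δx²/(2σ²)) = 0.53 ⇒ Δx = σ·√(−2 ln 0.53) = 4.934 × 1.127 = 5.561 m.
Width = 2Δx = 11.1 m.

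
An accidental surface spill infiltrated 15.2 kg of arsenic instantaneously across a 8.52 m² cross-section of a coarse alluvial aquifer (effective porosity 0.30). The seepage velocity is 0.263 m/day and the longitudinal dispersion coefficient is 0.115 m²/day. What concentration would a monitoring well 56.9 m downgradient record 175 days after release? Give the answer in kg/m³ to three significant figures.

0.0861 kg/m³

For an instantaneous plane source, C(x,t) = M/(n_e·A·√(4πDt)) · exp(−(x−vt)²/(4Dt)), with n_e·A the pore (flow) area.
Plume center vt = 0.263 × 175 = 46.025 m, so the well at 56.9 m is 10.875 m downgradient of the peak.
√(4πDt) = 15.90 m, giving peak height M/(n_e·A·√(4πDt)) = 15.2/(0.30 × 8.52 × 15.90) = 0.3740 kg/m³.
(x−vt)²/(4Dt) = (10.875)²/(4 × 0.115 × 175) = 1.469; exp(−1.469) = 0.2302.
C = 0.3740 × 0.2302 = 0.0861 kg/m³.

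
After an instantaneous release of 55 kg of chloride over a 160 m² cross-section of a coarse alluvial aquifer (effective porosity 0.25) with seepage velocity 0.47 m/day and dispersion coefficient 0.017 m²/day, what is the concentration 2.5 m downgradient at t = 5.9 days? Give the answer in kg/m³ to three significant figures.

For an instantaneous plane source, C(x,t) = M/(n_e·A·√(4πDt)) · exp(−(x−vt)²/(4Dt)), with n_e·A the pore (flow) area.
Plume center vt = 0.47 × 5.9 = 2.773 m, so the well at 2.5 m is 0.273 m upgradient of the peak.
√(4πDt) = 1.123 m, giving peak height M/(n_e·A·√(4πDt)) = 55/(0.25 × 160 × 1.123) = 1.224 kg/m³.
(x−vt)²/(4Dt) = (-0.273)²/(4 × 0.017 × 5.9) = 0.1858; exp(−0.1858) = 0.8304.
C = 1.224 × 0.8304 = 1.02 kg/m³.

1.02 kg/m³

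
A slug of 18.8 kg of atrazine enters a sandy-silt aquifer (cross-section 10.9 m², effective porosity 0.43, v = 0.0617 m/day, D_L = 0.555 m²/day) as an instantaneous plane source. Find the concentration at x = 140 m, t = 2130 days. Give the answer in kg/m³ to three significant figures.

For an instantaneous plane source, C(x,t) = M/(n_e·A·√(4πDt)) · exp(−(x−vt)²/(4Dt)), with n_e·A the pore (flow) area.
Plume center vt = 0.0617 × 2130 = 131.421 m, so the well at 140 m is 8.579 m downgradient of the peak.
√(4πDt) = 121.9 m, giving peak height M/(n_e·A·√(4πDt)) = 18.8/(0.43 × 10.9 × 121.9) = 0.03290 kg/m³.
(x−vt)²/(4Dt) = (8.579)²/(4 × 0.555 × 2130) = 0.01556; exp(−0.01556) = 0.9846.
C = 0.03290 × 0.9846 = 0.0324 kg/m³.

0.0324 kg/m³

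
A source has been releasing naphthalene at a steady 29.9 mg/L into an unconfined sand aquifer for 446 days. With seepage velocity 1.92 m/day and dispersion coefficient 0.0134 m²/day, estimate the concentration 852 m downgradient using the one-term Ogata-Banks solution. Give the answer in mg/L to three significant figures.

For a continuous step input, C/C₀ ≈ ½·erfc((x−vt)/(2√(Dt))).
vt = 1.92 × 446 = 856.32 m and 2√(Dt) = 2√(0.0134 × 446) = 4.889 m.
Argument (x−vt)/(2√(Dt)) = (852 − 856.32)/4.889 = -0.8836; ½·erfc(-0.8836) = 0.8943.
C = 29.9 × 0.8943 = 26.7 mg/L.

26.7 mg/L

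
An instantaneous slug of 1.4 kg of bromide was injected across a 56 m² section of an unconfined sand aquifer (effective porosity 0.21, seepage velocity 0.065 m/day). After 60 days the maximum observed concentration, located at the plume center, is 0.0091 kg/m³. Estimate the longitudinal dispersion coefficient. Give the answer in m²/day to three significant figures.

At the plume center C_max = M/(n_e·A·√(4πDt)), so D = M²/(4πt·(n_e·A·C_max)²).
n_e·A·C_max = 0.21 × 56 × 0.0091 = 0.1070 kg/m.
D = 1.4²/(4π × 60 × 0.1070²) = 0.227 m²/day.

0.227 m²/day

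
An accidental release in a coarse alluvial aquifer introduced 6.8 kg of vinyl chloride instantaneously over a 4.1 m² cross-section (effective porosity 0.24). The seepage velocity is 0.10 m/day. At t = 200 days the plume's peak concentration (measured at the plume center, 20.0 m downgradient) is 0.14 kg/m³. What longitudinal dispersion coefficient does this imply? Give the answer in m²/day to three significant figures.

At the plume center C_max = M/(n_e·A·√(4πDt)), so D = M²/(4πt·(n_e·A·C_max)²).
n_e·A·C_max = 0.24 × 4.1 × 0.14 = 0.1378 kg/m.
D = 6.8²/(4π × 200 × 0.1378²) = 0.969 m²/day.

0.969 m²/day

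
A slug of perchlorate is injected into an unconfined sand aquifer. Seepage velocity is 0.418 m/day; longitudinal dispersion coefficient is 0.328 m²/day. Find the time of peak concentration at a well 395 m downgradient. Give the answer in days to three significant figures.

943 days

For the 1D instantaneous-source solution, setting ∂C/∂t = 0 at fixed x gives v²t² + 2Dt − x² = 0, so t = (√(D² + v²x²) − D)/v².
√(D² + v²x²) = √(0.328² + 0.418² × 395²) = 165.1; v² = 0.174724.
t = (165.1 − 0.328)/0.174724 = 943 days (vs. the pure-advection estimate x/v = 945 d).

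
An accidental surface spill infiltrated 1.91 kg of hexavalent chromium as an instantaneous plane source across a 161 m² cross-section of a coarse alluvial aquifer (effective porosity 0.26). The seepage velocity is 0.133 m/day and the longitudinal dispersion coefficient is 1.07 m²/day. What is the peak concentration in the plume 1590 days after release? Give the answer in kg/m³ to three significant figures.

0.000312 kg/m³

The peak of an instantaneous 1D plume sits at x = vt; there the Gaussian factor is 1 and C_max = M/(n_e·A·√(4πDt)), where n_e·A is the pore area the mass is dissolved in.
√(4πDt) = √(4π × 1.07 × 1590) = 146.2 m, so C_max = 1.91/(0.26 × 161 × 146.2) = 0.000312 kg/m³.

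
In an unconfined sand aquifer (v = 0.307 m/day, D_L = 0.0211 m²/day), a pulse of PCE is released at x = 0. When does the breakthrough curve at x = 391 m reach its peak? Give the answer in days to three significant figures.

1270 days

For the 1D instantaneous-source solution, setting ∂C/∂t = 0 at fixed x gives v²t² + 2Dt − x² = 0, so t = (√(D² + v²x²) − D)/v².
√(D² + v²x²) = √(0.0211² + 0.307² × 391²) = 120.0; v² = 0.094249.
t = (120.0 − 0.0211)/0.094249 = 1270 days (vs. the pure-advection estimate x/v = 1270 d).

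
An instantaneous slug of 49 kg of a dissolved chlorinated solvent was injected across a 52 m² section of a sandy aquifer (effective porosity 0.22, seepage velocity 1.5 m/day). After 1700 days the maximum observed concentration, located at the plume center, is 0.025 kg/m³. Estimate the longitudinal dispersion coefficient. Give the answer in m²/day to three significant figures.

At the plume center C_max = M/(n_e·A·√(4πDt)), so D = M²/(4πt·(n_e·A·C_max)²).
n_e·A·C_max = 0.22 × 52 × 0.025 = 0.2860 kg/m.
D = 49²/(4π × 1700 × 0.2860²) = 1.37 m²/day.

1.37 m²/day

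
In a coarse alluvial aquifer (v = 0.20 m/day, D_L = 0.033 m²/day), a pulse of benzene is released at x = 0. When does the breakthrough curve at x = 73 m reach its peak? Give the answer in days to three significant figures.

364 days

For the 1D instantaneous-source solution, setting ∂C/∂t = 0 at fixed x gives v²t² + 2Dt − x² = 0, so t = (√(D² + v²x²) − D)/v².
√(D² + v²x²) = √(0.033² + 0.20² × 73²) = 14.60; v² = 0.04.
t = (14.60 − 0.033)/0.04 = 364 days (vs. the pure-advection estimate x/v = 365 d).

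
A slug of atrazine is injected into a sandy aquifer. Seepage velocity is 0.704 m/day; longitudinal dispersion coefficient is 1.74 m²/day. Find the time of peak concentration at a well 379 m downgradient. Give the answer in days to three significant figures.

535 days

For the 1D instantaneous-source solution, setting ∂C/∂t = 0 at fixed x gives v²t² + 2Dt − x² = 0, so t = (√(D² + v²x²) − D)/v².
√(D² + v²x²) = √(1.74² + 0.704² × 379²) = 266.8; v² = 0.495616.
t = (266.8 − 1.74)/0.495616 = 535 days (vs. the pure-advection estimate x/v = 538 d).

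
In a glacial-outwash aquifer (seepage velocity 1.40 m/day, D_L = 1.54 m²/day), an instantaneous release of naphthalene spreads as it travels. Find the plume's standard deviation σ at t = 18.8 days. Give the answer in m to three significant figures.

Dispersive spreading gives a Gaussian with σ² = 2Dt; advection only shifts the center.
σ = √(2 × 1.54 × 18.8) = 7.61 m.

7.61 m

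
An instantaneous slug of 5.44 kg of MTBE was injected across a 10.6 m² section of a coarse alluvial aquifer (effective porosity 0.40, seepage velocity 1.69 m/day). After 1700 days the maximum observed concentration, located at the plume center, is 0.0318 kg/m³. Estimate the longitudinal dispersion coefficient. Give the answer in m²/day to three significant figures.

0.0762 m²/day

At the plume center C_max = M/(n_e·A·√(4πDt)), so D = M²/(4πt·(n_e·A·C_max)²).
n_e·A·C_max = 0.40 × 10.6 × 0.0318 = 0.1348 kg/m.
D = 5.44²/(4π × 1700 × 0.1348²) = 0.0762 m²/day.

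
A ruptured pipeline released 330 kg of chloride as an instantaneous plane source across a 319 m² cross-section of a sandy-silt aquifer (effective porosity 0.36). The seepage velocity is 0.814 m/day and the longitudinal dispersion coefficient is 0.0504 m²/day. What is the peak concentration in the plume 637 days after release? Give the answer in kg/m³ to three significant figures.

0.143 kg/m³

The peak of an instantaneous 1D plume sits at x = vt; there the Gaussian factor is 1 and C_max = M/(n_e·A·√(4πDt)), where n_e·A is the pore area the mass is dissolved in.
√(4πDt) = √(4π × 0.0504 × 637) = 20.09 m, so C_max = 330/(0.36 × 319 × 20.09) = 0.143 kg/m³.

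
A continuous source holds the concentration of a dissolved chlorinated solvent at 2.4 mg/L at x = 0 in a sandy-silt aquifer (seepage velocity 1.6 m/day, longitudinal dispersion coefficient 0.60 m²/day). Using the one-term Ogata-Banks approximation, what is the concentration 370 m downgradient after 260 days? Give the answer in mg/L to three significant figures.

2.39 mg/L

For a continuous step input, C/C₀ ≈ ½·erfc((x−vt)/(2√(Dt))).
vt = 1.6 × 260 = 416 m and 2√(Dt) = 2√(0.60 × 260) = 24.98 m.
Argument (x−vt)/(2√(Dt)) = (370 − 416)/24.98 = -1.841; ½·erfc(-1.841) = 0.9954.
C = 2.4 × 0.9954 = 2.39 mg/L.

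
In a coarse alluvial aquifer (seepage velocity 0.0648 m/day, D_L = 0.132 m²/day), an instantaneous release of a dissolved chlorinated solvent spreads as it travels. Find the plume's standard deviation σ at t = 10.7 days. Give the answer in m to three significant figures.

Dispersive spreading gives a Gaussian with σ² = 2Dt; advection only shifts the center.
σ = √(2 × 0.132 × 10.7) = 1.68 m.

1.68 m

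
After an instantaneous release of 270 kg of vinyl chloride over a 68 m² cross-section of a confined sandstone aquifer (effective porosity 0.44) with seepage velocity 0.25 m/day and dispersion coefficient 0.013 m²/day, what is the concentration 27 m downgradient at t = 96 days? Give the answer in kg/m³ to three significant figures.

0.376 kg/m³

For an instantaneous plane source, C(x,t) = M/(n_e·A·√(4πDt)) · exp(−(x−vt)²/(4Dt)), with n_e·A the pore (flow) area.
Plume center vt = 0.25 × 96 = 24 m, so the well at 27 m is 3 m downgradient of the peak.
√(4πDt) = 3.960 m, giving peak height M/(n_e·A·√(4πDt)) = 270/(0.44 × 68 × 3.960) = 2.279 kg/m³.
(x−vt)²/(4Dt) = (3)²/(4 × 0.013 × 96) = 1.803; exp(−1.803) = 0.1648.
C = 2.279 × 0.1648 = 0.376 kg/m³.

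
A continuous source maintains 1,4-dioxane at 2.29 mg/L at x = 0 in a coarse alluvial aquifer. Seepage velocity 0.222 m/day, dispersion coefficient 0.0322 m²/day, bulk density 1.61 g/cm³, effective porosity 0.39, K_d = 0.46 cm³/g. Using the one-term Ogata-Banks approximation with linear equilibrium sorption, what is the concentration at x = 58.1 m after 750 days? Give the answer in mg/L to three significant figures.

0.997 mg/L

Retardation factor R = 1 + ρ_b·K_d/n = 1 + 1.61 × 0.46/0.39 = 2.899.
Sorption retards both mechanisms: v_R = v/R = 0.07658 m/day, D_R = D/R = 0.01111 m²/day.
v_R·t = 0.07658 × 750 = 57.435 m; 2√(D_R t) = 5.773 m; argument = (58.1 − 57.435)/5.773 = 0.1152.
C = C₀ × ½·erfc(0.1152) = 2.29 × 0.4353 = 0.997 mg/L.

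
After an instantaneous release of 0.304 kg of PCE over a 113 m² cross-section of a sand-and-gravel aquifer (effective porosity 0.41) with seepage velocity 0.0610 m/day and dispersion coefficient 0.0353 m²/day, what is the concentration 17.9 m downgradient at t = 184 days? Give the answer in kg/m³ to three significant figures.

For an instantaneous plane source, C(x,t) = M/(n_e·A·√(4πDt)) · exp(−(x−vt)²/(4Dt)), with n_e·A the pore (flow) area.
Plume center vt = 0.0610 × 184 = 11.224 m, so the well at 17.9 m is 6.676 m downgradient of the peak.
√(4πDt) = 9.034 m, giving peak height M/(n_e·A·√(4πDt)) = 0.304/(0.41 × 113 × 9.034) = 0.0007263 kg/m³.
(x−vt)²/(4Dt) = (6.676)²/(4 × 0.0353 × 184) = 1.715; exp(−1.715) = 0.1800.
C = 0.0007263 × 0.1800 = 0.000131 kg/m³.

0.000131 kg/m³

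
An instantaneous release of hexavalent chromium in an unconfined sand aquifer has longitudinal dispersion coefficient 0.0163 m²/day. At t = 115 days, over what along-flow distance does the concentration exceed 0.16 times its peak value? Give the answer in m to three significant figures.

7.41 m

The plume is Gaussian with σ = √(2Dt) = √(2 × 0.0163 × 115) = 1.936 m.
C/C_peak = exp(−Δx²/(2σ²)) = 0.16 ⇒ Δx = σ·√(−2 ln 0.16) = 1.936 × 1.914 = 3.706 m.
Width = 2Δx = 7.41 m.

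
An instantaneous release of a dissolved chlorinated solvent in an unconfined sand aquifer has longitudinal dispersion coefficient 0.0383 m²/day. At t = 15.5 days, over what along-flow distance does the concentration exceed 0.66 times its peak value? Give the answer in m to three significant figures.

The plume is Gaussian with σ = √(2Dt) = √(2 × 0.0383 × 15.5) = 1.090 m.
C/C_peak = exp(−Δx²/(2σ²)) = 0.66 ⇒ Δx = σ·√(−2 ln 0.66) = 1.090 × 0.9116 = 0.9936 m.
Width = 2Δx = 1.99 m.

1.99 m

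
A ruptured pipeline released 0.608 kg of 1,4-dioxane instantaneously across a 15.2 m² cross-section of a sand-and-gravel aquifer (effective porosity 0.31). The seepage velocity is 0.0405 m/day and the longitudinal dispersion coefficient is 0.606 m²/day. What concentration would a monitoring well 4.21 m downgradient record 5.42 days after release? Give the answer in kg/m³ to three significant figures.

For an instantaneous plane source, C(x,t) = M/(n_e·A·√(4πDt)) · exp(−(x−vt)²/(4Dt)), with n_e·A the pore (flow) area.
Plume center vt = 0.0405 × 5.42 = 0.21951 m, so the well at 4.21 m is 3.99049 m downgradient of the peak.
√(4πDt) = 6.425 m, giving peak height M/(n_e·A·√(4πDt)) = 0.608/(0.31 × 15.2 × 6.425) = 0.02008 kg/m³.
(x−vt)²/(4Dt) = (3.99049)²/(4 × 0.606 × 5.42) = 1.212; exp(−1.212) = 0.2976.
C = 0.02008 × 0.2976 = 0.00598 kg/m³.

0.00598 kg/m³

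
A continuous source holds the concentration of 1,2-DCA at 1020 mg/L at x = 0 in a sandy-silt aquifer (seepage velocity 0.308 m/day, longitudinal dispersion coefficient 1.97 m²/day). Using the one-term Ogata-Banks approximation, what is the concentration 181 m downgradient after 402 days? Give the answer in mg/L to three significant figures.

76.9 mg/L

For a continuous step input, C/C₀ ≈ ½·erfc((x−vt)/(2√(Dt))).
vt = 0.308 × 402 = 123.816 m and 2√(Dt) = 2√(1.97 × 402) = 56.28 m.
Argument (x−vt)/(2√(Dt)) = (181 − 123.816)/56.28 = 1.016; ½·erfc(1.016) = 0.07538.
C = 1020 × 0.07538 = 76.9 mg/L.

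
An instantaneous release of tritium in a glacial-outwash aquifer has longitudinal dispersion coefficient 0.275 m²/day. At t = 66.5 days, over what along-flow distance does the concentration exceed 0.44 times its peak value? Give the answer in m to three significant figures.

The plume is Gaussian with σ = √(2Dt) = √(2 × 0.275 × 66.5) = 6.048 m.
C/C_peak = exp(−Δx²/(2σ²)) = 0.44 ⇒ Δx = σ·√(−2 ln 0.44) = 6.048 × 1.281 = 7.747 m.
Width = 2Δx = 15.5 m.

15.5 m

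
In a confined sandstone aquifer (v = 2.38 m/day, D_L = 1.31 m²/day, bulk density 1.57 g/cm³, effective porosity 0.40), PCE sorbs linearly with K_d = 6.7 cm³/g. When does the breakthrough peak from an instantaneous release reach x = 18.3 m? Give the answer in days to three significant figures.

204 days

Retardation factor R = 1 + ρ_b·K_d/n = 1 + 1.57 × 6.7/0.40 = 27.30.
Sorption retards both mechanisms: v_R = v/R = 0.08718 m/day, D_R = D/R = 0.04799 m²/day.
Peak time from v_R²t² + 2D_R t − x² = 0: t = (√(D_R² + v_R²x²) − D_R)/v_R².
√(D_R² + v_R²x²) = √(0.04799² + 0.08718² × 18.3²) = 1.596; v_R² = 0.007600.
t = (1.596 − 0.04799)/0.007600 = 204 days.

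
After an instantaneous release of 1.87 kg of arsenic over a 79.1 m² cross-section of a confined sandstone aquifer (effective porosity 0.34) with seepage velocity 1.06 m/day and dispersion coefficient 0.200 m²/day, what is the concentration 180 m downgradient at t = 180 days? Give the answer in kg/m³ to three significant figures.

For an instantaneous plane source, C(x,t) = M/(n_e·A·√(4πDt)) · exp(−(x−vt)²/(4Dt)), with n_e·A the pore (flow) area.
Plume center vt = 1.06 × 180 = 190.8 m, so the well at 180 m is 10.8 m upgradient of the peak.
√(4πDt) = 21.27 m, giving peak height M/(n_e·A·√(4πDt)) = 1.87/(0.34 × 79.1 × 21.27) = 0.003269 kg/m³.
(x−vt)²/(4Dt) = (-10.8)²/(4 × 0.200 × 180) = 0.8100; exp(−0.8100) = 0.4449.
C = 0.003269 × 0.4449 = 0.00145 kg/m³.

0.00145 kg/m³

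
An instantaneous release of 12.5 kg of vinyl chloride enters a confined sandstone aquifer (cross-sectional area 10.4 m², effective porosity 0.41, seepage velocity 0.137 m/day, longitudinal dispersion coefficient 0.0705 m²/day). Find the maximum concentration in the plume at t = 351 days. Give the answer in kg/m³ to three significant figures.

0.166 kg/m³

The peak of an instantaneous 1D plume sits at x = vt; there the Gaussian factor is 1 and C_max = M/(n_e·A·√(4πDt)), where n_e·A is the pore area the mass is dissolved in.
√(4πDt) = √(4π × 0.0705 × 351) = 17.63 m, so C_max = 12.5/(0.41 × 10.4 × 17.63) = 0.166 kg/m³.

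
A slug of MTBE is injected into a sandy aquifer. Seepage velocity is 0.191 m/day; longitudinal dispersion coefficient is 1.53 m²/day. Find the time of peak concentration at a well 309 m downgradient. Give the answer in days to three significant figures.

1580 days

For the 1D instantaneous-source solution, setting ∂C/∂t = 0 at fixed x gives v²t² + 2Dt − x² = 0, so t = (√(D² + v²x²) − D)/v².
√(D² + v²x²) = √(1.53² + 0.191² × 309²) = 59.04; v² = 0.036481.
t = (59.04 − 1.53)/0.036481 = 1580 days (vs. the pure-advection estimate x/v = 1620 d).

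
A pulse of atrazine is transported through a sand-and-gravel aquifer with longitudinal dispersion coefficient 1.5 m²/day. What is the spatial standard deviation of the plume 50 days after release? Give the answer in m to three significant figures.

Dispersive spreading gives a Gaussian with σ² = 2Dt; advection only shifts the center.
σ = √(2 × 1.5 × 50) = 12.2 m.

12.2 m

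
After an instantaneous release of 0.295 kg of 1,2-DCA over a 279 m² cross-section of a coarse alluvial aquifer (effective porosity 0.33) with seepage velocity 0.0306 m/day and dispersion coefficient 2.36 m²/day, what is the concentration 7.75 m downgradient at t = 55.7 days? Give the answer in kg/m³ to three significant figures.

7.35e-05 kg/m³

For an instantaneous plane source, C(x,t) = M/(n_e·A·√(4πDt)) · exp(−(x−vt)²/(4Dt)), with n_e·A the pore (flow) area.
Plume center vt = 0.0306 × 55.7 = 1.70442 m, so the well at 7.75 m is 6.04558 m downgradient of the peak.
√(4πDt) = 40.64 m, giving peak height M/(n_e·A·√(4πDt)) = 0.295/(0.33 × 279 × 40.64) = 7.884e-05 kg/m³.
(x−vt)²/(4Dt) = (6.04558)²/(4 × 2.36 × 55.7) = 0.06951; exp(−0.06951) = 0.9329.
C = 7.884e-05 × 0.9329 = 7.35e-05 kg/m³.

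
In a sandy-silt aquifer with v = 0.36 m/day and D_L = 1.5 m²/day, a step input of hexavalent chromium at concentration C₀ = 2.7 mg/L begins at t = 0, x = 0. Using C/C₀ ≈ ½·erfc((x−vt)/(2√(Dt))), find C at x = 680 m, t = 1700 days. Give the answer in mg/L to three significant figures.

0.460 mg/L

For a continuous step input, C/C₀ ≈ ½·erfc((x−vt)/(2√(Dt))).
vt = 0.36 × 1700 = 612 m and 2√(Dt) = 2√(1.5 × 1700) = 101.0 m.
Argument (x−vt)/(2√(Dt)) = (680 − 612)/101.0 = 0.6733; ½·erfc(0.6733) = 0.1705.
C = 2.7 × 0.1705 = 0.460 mg/L.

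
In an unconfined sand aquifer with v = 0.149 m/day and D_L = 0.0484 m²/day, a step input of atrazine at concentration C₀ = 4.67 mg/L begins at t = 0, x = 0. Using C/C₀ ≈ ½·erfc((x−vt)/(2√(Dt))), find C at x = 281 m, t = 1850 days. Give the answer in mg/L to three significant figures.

1.61 mg/L

For a continuous step input, C/C₀ ≈ ½·erfc((x−vt)/(2√(Dt))).
vt = 0.149 × 1850 = 275.65 m and 2√(Dt) = 2√(0.0484 × 1850) = 18.93 m.
Argument (x−vt)/(2√(Dt)) = (281 − 275.65)/18.93 = 0.2826; ½·erfc(0.2826) = 0.3447.
C = 4.67 × 0.3447 = 1.61 mg/L.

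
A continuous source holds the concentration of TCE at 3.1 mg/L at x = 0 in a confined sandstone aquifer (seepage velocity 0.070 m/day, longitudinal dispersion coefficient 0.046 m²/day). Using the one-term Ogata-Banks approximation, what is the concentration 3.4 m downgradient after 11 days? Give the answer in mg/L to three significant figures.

For a continuous step input, C/C₀ ≈ ½·erfc((x−vt)/(2√(Dt))).
vt = 0.070 × 11 = 0.77 m and 2√(Dt) = 2√(0.046 × 11) = 1.423 m.
Argument (x−vt)/(2√(Dt)) = (3.4 − 0.77)/1.423 = 1.848; ½·erfc(1.848) = 0.004481.
C = 3.1 × 0.004481 = 0.0139 mg/L.

0.0139 mg/L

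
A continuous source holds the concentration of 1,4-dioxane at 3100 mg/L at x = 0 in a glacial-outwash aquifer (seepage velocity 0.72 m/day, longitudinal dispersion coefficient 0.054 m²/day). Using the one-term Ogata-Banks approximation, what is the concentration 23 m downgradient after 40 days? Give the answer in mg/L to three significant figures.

3090 mg/L

For a continuous step input, C/C₀ ≈ ½·erfc((x−vt)/(2√(Dt))).
vt = 0.72 × 40 = 28.8 m and 2√(Dt) = 2√(0.054 × 40) = 2.939 m.
Argument (x−vt)/(2√(Dt)) = (23 − 28.8)/2.939 = -1.973; ½·erfc(-1.973) = 0.9974.
C = 3100 × 0.9974 = 3090 mg/L.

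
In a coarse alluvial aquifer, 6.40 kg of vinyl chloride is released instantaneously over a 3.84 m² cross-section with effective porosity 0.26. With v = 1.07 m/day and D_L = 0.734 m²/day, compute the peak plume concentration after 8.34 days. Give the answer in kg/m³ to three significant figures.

The peak of an instantaneous 1D plume sits at x = vt; there the Gaussian factor is 1 and C_max = M/(n_e·A·√(4πDt)), where n_e·A is the pore area the mass is dissolved in.
√(4πDt) = √(4π × 0.734 × 8.34) = 8.771 m, so C_max = 6.40/(0.26 × 3.84 × 8.771) = 0.731 kg/m³.

0.731 kg/m³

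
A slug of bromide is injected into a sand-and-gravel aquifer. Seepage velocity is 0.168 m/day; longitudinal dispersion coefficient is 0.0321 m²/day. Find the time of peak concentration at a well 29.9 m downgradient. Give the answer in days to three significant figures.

177 days

For the 1D instantaneous-source solution, setting ∂C/∂t = 0 at fixed x gives v²t² + 2Dt − x² = 0, so t = (√(D² + v²x²) − D)/v².
√(D² + v²x²) = √(0.0321² + 0.168² × 29.9²) = 5.023; v² = 0.028224.
t = (5.023 − 0.0321)/0.028224 = 177 days (vs. the pure-advection estimate x/v = 178 d).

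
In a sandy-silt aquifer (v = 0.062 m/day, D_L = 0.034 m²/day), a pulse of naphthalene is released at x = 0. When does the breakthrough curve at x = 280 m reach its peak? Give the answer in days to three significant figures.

For the 1D instantaneous-source solution, setting ∂C/∂t = 0 at fixed x gives v²t² + 2Dt − x² = 0, so t = (√(D² + v²x²) − D)/v².
√(D² + v²x²) = √(0.034² + 0.062² × 280²) = 17.36; v² = 0.003844.
t = (17.36 − 0.034)/0.003844 = 4510 days (vs. the pure-advection estimate x/v = 4520 d).

4510 days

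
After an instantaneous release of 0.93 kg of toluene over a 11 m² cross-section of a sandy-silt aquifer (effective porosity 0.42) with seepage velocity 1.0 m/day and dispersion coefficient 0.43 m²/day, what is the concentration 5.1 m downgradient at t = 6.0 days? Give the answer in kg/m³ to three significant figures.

For an instantaneous plane source, C(x,t) = M/(n_e·A·√(4πDt)) · exp(−(x−vt)²/(4Dt)), with n_e·A the pore (flow) area.
Plume center vt = 1.0 × 6.0 = 6 m, so the well at 5.1 m is 0.9 m upgradient of the peak.
√(4πDt) = 5.694 m, giving peak height M/(n_e·A·√(4πDt)) = 0.93/(0.42 × 11 × 5.694) = 0.03535 kg/m³.
(x−vt)²/(4Dt) = (-0.9)²/(4 × 0.43 × 6.0) = 0.07849; exp(−0.07849) = 0.9245.
C = 0.03535 × 0.9245 = 0.0327 kg/m³.

0.0327 kg/m³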